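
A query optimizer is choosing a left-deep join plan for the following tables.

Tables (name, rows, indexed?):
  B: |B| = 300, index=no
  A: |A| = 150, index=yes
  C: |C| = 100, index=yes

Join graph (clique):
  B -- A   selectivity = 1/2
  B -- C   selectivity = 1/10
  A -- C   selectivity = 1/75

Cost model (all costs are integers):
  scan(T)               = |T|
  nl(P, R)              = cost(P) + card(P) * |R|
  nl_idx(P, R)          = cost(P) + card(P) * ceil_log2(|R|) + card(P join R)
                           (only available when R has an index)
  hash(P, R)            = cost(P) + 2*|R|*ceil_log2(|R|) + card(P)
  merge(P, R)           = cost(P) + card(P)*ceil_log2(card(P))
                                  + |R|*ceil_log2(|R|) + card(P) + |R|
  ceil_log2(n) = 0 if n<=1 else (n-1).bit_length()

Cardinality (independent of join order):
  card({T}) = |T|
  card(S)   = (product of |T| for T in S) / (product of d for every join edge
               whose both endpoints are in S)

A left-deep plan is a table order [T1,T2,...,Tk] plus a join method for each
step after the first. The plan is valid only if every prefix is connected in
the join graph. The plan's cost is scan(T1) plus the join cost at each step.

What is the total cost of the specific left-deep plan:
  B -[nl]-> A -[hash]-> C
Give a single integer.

69200

step 1: scan B: cost=300, card=300
step 2: join A via nl
    card(P join A) = 300*150/(2) = 22500
    cost = 300 + 300*150 = 45300
step 3: join C via hash
    card(P join C) = 22500*100/(10*75) = 3000
    cost = 45300 + 2*100*7 + 22500 = 69200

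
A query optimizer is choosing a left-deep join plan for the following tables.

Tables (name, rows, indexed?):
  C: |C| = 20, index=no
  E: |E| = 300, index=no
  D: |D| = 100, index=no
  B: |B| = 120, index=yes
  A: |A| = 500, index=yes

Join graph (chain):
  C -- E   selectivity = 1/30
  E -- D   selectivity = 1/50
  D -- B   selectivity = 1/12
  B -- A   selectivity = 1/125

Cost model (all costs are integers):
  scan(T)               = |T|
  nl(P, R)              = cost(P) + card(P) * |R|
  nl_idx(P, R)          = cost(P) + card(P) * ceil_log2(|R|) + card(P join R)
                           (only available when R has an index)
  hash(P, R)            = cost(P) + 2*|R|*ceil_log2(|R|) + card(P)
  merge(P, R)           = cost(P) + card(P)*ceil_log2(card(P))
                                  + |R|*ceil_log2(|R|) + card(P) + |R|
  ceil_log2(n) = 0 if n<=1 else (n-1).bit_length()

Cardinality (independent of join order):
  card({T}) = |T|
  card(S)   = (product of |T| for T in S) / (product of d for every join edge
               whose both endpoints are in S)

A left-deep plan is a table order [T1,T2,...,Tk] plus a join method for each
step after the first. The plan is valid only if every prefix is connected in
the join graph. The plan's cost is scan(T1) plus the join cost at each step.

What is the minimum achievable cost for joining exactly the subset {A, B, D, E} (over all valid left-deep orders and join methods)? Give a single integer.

Selinger DP over subsets of {A,B,D,E}:
  {E}: scan cost=300, card=300
  {D}: scan cost=100, card=100
  {B}: scan cost=120, card=120
  {A}: scan cost=500, card=500
  {DE}: card=600; try (D,hash)→2000, (E,merge)→3900, (D,merge)→4100, (E,hash)→5600, (E,nl)→30100, (D,nl)→30300; best=2000 via (D,hash)
  {BD}: card=1000; try (D,hash)→1640, (B,nl_idx)→1800, (B,merge)→1860, (D,merge)→1880, (B,hash)→1880, (B,nl)→12100 …(+1); best=1640 via (D,hash)
  {AB}: card=480; try (A,nl_idx)→1680, (B,hash)→2680, (B,nl_idx)→4480, (A,merge)→6080, (B,merge)→6460, (A,hash)→9240 …(+2); best=1680 via (A,nl_idx)
  {BDE}: card=6000; try (B,hash)→4280, (E,hash)→8040, (B,merge)→9560, (B,nl_idx)→12200, (E,merge)→15640, (B,nl)→74000 …(+1); best=4280 via (B,hash)
  {ABD}: card=4000; try (D,hash)→3560, (D,merge)→7280, (A,hash)→11640, (A,nl_idx)→14640, (A,merge)→17640, (D,nl)→49680 …(+1); best=3560 via (D,hash)
  {ABDE}: card=24000; try (E,hash)→12960, (A,hash)→19280, (E,merge)→58560, (A,nl_idx)→82280, (A,merge)→93280, (E,nl)→1203560 …(+1); best=12960 via (E,hash)

12960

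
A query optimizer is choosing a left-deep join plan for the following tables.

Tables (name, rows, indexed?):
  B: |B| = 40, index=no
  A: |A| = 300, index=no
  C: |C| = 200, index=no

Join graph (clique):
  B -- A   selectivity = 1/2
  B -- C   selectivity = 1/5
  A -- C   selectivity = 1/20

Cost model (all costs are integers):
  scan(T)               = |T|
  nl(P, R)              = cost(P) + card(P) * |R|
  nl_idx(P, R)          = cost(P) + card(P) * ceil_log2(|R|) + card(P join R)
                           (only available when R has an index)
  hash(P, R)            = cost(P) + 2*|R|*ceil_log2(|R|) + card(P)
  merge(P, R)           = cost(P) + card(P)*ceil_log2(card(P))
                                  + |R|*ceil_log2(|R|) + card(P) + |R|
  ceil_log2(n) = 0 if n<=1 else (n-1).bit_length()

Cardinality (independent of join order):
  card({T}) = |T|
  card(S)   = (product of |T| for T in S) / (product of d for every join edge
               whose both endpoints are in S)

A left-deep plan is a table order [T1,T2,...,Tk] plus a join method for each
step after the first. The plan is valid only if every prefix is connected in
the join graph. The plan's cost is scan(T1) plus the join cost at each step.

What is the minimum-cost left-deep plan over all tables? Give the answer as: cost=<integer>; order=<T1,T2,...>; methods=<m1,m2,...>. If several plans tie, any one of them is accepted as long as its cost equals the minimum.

Selinger DP (subsets sized 1..n):
  {B}: scan cost=40, card=40
  {A}: scan cost=300, card=300
  {C}: scan cost=200, card=200
  {AB}: card=6000; try (B,hash)→1080, (A,merge)→3320, (B,merge)→3580, (A,hash)→5480, (A,nl)→12040, (B,nl)→12300; best=1080 via (B,hash)
  {BC}: card=1600; try (B,hash)→880, (C,merge)→2120, (B,merge)→2280, (C,hash)→3280, (C,nl)→8040, (B,nl)→8200; best=880 via (B,hash)
  {AC}: card=3000; try (C,hash)→3800, (A,merge)→5000, (C,merge)→5100, (A,hash)→5800, (A,nl)→60200, (C,nl)→60300; best=3800 via (C,hash)
  {ABC}: card=12000; try (B,hash)→7280, (A,hash)→7880, (C,hash)→10280, (A,merge)→23080, (B,merge)→43080, (C,merge)→86880 …(+3); best=7280 via (B,hash)

cost=7280; order=A,C,B; methods=hash,hash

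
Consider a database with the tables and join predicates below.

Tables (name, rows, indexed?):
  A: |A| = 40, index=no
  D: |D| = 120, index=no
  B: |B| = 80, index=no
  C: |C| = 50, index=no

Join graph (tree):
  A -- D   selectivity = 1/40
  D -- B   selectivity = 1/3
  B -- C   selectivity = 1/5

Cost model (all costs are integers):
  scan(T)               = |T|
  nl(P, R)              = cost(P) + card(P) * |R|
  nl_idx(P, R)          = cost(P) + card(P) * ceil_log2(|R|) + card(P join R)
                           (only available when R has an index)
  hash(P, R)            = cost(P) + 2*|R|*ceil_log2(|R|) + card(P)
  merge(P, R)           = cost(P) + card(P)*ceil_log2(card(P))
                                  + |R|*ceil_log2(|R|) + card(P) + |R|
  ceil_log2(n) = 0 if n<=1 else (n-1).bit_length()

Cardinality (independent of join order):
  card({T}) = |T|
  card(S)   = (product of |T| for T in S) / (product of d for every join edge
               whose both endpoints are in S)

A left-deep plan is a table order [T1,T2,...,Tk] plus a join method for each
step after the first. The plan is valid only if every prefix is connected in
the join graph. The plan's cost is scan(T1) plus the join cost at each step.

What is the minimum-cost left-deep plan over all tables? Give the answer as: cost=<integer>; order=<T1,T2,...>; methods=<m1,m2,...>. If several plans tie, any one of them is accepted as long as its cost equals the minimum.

Selinger DP (subsets sized 1..n):
  {A}: scan cost=40, card=40
  {D}: scan cost=120, card=120
  {B}: scan cost=80, card=80
  {C}: scan cost=50, card=50
  {AD}: card=120; try (A,hash)→720, (D,merge)→1280, (A,merge)→1360, (D,hash)→1760, (D,nl)→4840, (A,nl)→4920; best=720 via (A,hash)
  {BD}: card=3200; try (B,hash)→1360, (D,merge)→1680, (B,merge)→1720, (D,hash)→1840, (D,nl)→9680, (B,nl)→9720; best=1360 via (B,hash)
  {BC}: card=800; try (C,hash)→760, (B,merge)→1040, (C,merge)→1070, (B,hash)→1220, (B,nl)→4050, (C,nl)→4080; best=760 via (C,hash)
  {ABD}: card=3200; try (B,hash)→1960, (B,merge)→2320, (A,hash)→5040, (B,nl)→10320, (A,merge)→43240, (A,nl)→129360; best=1960 via (B,hash)
  {BCD}: card=32000; try (D,hash)→3240, (C,hash)→5160, (D,merge)→10520, (C,merge)→43310, (D,nl)→96760, (C,nl)→161360; best=3240 via (D,hash)
  {ABCD}: card=32000; try (C,hash)→5760, (A,hash)→35720, (C,merge)→43910, (C,nl)→161960, (A,merge)→515520, (A,nl)→1283240; best=5760 via (C,hash)

cost=5760; order=D,A,B,C; methods=hash,hash,hash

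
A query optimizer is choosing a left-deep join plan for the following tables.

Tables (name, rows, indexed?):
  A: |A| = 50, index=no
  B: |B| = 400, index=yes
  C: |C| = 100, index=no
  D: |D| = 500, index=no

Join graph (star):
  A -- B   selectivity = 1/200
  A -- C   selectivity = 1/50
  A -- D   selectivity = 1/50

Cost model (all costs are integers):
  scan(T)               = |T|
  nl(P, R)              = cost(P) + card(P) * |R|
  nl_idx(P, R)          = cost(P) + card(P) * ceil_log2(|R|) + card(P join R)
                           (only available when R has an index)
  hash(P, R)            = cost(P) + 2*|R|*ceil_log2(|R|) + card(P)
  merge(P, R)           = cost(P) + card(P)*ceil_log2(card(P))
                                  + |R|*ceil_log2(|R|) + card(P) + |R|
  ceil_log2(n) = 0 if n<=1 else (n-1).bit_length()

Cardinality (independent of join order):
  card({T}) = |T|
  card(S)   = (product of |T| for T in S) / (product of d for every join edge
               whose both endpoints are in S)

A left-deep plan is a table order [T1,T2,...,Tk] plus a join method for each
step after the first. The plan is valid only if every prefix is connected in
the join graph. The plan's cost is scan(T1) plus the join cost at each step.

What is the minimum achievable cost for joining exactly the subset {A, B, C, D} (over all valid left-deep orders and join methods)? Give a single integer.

8700

Selinger DP over subsets of {A,B,C,D}:
  {A}: scan cost=50, card=50
  {B}: scan cost=400, card=400
  {C}: scan cost=100, card=100
  {D}: scan cost=500, card=500
  {AB}: card=100; try (B,nl_idx)→600, (A,hash)→1400, (B,merge)→4400, (A,merge)→4750, (B,hash)→7300, (B,nl)→20050 …(+1); best=600 via (B,nl_idx)
  {AC}: card=100; try (A,hash)→800, (C,merge)→1200, (A,merge)→1250, (C,hash)→1500, (C,nl)→5050, (A,nl)→5100; best=800 via (A,hash)
  {AD}: card=500; try (A,hash)→1600, (D,merge)→5400, (A,merge)→5850, (D,hash)→9100, (D,nl)→25050, (A,nl)→25500; best=1600 via (A,hash)
  {ABC}: card=200; try (B,nl_idx)→1900, (C,hash)→2100, (C,merge)→2200, (B,merge)→5600, (B,hash)→8100, (C,nl)→10600 …(+1); best=1900 via (B,nl_idx)
  {ABD}: card=1000; try (D,merge)→6400, (B,nl_idx)→7100, (B,hash)→9300, (D,hash)→9700, (B,merge)→10600, (D,nl)→50600 …(+1); best=6400 via (D,merge)
  {ACD}: card=1000; try (C,hash)→3500, (D,merge)→6600, (C,merge)→7400, (D,hash)→9900, (D,nl)→50800, (C,nl)→51600; best=3500 via (C,hash)
  {ABCD}: card=2000; try (D,merge)→8700, (C,hash)→8800, (D,hash)→11100, (B,hash)→11700, (B,nl_idx)→14500, (C,merge)→18200 …(+4); best=8700 via (D,merge)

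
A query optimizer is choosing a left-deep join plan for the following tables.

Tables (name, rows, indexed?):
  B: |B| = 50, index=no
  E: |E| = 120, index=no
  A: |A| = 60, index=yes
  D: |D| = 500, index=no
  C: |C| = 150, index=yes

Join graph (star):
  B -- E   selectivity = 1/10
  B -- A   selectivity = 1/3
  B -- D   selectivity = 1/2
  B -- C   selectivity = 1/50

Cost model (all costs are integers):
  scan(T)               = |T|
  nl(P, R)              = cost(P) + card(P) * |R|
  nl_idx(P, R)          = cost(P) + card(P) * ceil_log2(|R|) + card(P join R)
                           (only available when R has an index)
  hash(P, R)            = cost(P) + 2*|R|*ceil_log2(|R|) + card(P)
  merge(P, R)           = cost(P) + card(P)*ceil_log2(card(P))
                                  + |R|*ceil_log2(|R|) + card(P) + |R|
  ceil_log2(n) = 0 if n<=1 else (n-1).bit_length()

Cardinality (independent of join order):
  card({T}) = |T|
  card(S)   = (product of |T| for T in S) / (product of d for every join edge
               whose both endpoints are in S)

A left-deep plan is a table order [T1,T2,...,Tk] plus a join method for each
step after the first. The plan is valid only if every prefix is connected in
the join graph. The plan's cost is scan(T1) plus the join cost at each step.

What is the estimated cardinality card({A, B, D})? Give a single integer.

250000

Tables in S: A(60), B(50), D(500)
Edges inside S: B-A(d=3), B-D(d=2)
numerator = 60 * 50 * 500 = 1500000
denominator = 3 * 2 = 6
card(S) = 1500000 / 6 = 250000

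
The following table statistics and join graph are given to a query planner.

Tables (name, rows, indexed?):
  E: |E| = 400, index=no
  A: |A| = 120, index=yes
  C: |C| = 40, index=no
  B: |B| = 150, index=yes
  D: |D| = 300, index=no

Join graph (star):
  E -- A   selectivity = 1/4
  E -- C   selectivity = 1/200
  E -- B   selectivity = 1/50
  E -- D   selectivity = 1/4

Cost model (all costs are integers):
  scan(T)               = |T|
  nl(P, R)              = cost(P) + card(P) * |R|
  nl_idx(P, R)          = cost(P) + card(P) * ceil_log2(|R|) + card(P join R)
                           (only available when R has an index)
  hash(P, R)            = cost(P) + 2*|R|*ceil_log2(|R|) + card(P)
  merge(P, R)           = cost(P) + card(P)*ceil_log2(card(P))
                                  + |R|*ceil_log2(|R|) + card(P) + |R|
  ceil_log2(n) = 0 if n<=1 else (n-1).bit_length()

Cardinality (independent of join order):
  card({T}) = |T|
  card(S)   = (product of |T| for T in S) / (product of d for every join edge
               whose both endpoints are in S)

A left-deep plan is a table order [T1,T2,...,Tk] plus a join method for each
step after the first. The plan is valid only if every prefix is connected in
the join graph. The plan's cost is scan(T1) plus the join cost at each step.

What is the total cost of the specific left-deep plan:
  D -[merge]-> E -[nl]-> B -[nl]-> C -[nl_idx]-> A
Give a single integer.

8773300

step 1: scan D: cost=300, card=300
step 2: join E via merge
    card(P join E) = 300*400/(4) = 30000
    cost = 300 + 300*9 + 400*9 + 300 + 400 = 7300
step 3: join B via nl
    card(P join B) = 30000*150/(50) = 90000
    cost = 7300 + 30000*150 = 4507300
step 4: join C via nl
    card(P join C) = 90000*40/(200) = 18000
    cost = 4507300 + 90000*40 = 8107300
step 5: join A via nl_idx
    card(P join A) = 18000*120/(4) = 540000
    cost = 8107300 + 18000*7 + 540000 = 8773300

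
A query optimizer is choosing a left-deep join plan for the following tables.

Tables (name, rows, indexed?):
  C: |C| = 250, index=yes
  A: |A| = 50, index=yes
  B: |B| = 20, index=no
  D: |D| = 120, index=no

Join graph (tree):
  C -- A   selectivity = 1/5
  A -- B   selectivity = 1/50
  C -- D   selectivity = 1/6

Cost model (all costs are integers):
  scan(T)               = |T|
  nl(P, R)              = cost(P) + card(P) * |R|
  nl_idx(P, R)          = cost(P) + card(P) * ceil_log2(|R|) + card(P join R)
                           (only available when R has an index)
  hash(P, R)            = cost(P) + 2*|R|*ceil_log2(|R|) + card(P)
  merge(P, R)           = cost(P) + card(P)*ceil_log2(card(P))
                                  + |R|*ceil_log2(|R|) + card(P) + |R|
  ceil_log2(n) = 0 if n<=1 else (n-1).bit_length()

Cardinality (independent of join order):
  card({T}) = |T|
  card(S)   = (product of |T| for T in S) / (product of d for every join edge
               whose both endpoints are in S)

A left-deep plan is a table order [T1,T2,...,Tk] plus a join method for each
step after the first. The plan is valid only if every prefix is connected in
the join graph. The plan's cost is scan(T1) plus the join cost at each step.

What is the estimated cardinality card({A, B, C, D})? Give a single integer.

Tables in S: A(50), B(20), C(250), D(120)
Edges inside S: C-A(d=5), A-B(d=50), C-D(d=6)
numerator = 50 * 20 * 250 * 120 = 30000000
denominator = 5 * 50 * 6 = 1500
card(S) = 30000000 / 1500 = 20000

20000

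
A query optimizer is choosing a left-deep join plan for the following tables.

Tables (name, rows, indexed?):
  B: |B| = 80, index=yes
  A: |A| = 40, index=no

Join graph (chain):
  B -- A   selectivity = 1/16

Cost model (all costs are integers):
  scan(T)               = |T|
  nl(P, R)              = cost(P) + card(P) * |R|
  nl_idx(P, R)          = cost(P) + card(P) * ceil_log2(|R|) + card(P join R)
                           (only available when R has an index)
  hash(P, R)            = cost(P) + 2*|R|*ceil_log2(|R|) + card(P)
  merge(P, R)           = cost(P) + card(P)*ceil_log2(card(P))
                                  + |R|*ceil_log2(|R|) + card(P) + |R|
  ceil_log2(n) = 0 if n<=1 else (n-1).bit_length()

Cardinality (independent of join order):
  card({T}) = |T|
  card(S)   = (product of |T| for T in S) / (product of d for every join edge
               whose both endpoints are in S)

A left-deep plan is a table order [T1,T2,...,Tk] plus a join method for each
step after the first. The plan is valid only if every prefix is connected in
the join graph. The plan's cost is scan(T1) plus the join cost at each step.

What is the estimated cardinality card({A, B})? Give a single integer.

Tables in S: A(40), B(80)
Edges inside S: B-A(d=16)
numerator = 40 * 80 = 3200
denominator = 16 = 16
card(S) = 3200 / 16 = 200

200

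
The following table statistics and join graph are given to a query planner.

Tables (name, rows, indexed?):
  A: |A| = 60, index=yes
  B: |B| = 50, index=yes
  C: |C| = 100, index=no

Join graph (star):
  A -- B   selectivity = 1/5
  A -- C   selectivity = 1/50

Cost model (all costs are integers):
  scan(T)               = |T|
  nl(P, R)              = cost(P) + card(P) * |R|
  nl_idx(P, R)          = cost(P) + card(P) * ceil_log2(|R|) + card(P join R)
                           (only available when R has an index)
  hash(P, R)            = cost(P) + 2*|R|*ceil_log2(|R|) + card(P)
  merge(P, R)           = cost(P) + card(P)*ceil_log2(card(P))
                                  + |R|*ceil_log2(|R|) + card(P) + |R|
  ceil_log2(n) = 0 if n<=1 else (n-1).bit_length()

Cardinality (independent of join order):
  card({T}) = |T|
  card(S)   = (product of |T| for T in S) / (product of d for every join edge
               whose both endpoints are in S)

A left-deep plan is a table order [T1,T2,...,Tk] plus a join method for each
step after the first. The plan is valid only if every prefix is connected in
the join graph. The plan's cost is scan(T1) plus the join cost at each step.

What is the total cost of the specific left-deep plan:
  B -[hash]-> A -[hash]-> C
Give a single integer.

step 1: scan B: cost=50, card=50
step 2: join A via hash
    card(P join A) = 50*60/(5) = 600
    cost = 50 + 2*60*6 + 50 = 820
step 3: join C via hash
    card(P join C) = 600*100/(50) = 1200
    cost = 820 + 2*100*7 + 600 = 2820

2820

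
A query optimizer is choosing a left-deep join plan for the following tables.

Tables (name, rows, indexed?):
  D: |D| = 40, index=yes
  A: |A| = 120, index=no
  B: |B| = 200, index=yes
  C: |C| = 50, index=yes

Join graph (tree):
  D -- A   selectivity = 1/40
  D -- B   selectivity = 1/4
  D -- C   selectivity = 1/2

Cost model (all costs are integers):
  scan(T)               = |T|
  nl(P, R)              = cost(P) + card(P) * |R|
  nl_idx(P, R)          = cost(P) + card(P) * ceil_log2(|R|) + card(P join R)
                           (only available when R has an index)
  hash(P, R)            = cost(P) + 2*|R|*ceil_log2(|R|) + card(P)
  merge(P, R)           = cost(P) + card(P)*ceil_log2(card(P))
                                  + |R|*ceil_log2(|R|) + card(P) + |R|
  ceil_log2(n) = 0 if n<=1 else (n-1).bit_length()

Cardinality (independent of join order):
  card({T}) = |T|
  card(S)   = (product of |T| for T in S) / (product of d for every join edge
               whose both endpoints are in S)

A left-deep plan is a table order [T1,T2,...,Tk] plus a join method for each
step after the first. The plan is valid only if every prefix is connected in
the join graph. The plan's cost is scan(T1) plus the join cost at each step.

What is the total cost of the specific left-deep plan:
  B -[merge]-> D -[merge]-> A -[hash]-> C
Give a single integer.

33840

step 1: scan B: cost=200, card=200
step 2: join D via merge
    card(P join D) = 200*40/(4) = 2000
    cost = 200 + 200*8 + 40*6 + 200 + 40 = 2280
step 3: join A via merge
    card(P join A) = 2000*120/(40) = 6000
    cost = 2280 + 2000*11 + 120*7 + 2000 + 120 = 27240
step 4: join C via hash
    card(P join C) = 6000*50/(2) = 150000
    cost = 27240 + 2*50*6 + 6000 = 33840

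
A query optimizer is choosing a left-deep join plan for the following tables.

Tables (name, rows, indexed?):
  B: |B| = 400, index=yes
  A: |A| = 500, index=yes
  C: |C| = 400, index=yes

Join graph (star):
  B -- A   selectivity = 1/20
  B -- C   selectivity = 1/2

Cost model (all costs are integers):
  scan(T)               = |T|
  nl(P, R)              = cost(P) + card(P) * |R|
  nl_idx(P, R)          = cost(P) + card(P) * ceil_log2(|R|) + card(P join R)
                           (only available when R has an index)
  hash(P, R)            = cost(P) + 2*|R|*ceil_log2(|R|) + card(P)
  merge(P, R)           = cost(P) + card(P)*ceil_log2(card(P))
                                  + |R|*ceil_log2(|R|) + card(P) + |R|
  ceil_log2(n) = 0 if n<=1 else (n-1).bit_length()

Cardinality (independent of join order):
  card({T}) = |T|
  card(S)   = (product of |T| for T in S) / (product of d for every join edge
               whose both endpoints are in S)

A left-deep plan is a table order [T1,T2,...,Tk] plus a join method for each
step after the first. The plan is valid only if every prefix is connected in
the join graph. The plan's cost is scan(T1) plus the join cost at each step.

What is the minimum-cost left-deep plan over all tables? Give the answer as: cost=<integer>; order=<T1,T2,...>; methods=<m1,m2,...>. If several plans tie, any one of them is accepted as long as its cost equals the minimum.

Selinger DP (subsets sized 1..n):
  {B}: scan cost=400, card=400
  {A}: scan cost=500, card=500
  {C}: scan cost=400, card=400
  {AB}: card=10000; try (B,hash)→8200, (A,merge)→9400, (B,merge)→9500, (A,hash)→9800, (A,nl_idx)→14000, (B,nl_idx)→15000 …(+2); best=8200 via (B,hash)
  {BC}: card=80000; try (C,hash)→8000, (B,hash)→8000, (C,merge)→8400, (B,merge)→8400, (C,nl_idx)→84000, (B,nl_idx)→84000 …(+2); best=8000 via (C,hash)
  {ABC}: card=2000000; try (C,hash)→25400, (A,hash)→97000, (C,merge)→162200, (A,merge)→1453000, (C,nl_idx)→2098200, (A,nl_idx)→2728000 …(+2); best=25400 via (C,hash)

cost=25400; order=A,B,C; methods=hash,hash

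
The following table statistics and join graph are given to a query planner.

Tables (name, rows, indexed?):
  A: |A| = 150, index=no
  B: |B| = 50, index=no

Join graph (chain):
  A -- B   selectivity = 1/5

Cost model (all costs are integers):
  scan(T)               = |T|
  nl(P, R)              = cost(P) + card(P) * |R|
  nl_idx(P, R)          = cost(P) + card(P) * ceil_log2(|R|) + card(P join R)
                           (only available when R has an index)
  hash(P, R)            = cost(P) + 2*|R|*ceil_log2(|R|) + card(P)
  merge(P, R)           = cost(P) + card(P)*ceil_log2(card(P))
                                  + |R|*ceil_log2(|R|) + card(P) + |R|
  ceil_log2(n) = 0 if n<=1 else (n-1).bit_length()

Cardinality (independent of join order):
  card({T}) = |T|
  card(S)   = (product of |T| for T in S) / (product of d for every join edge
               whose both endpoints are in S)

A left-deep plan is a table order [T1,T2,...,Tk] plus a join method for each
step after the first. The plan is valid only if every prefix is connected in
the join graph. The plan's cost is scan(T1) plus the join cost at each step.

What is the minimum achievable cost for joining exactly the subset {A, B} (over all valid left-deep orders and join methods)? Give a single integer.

900

Selinger DP over subsets of {A,B}:
  {A}: scan cost=150, card=150
  {B}: scan cost=50, card=50
  {AB}: card=1500; try (B,hash)→900, (A,merge)→1750, (B,merge)→1850, (A,hash)→2500, (A,nl)→7550, (B,nl)→7650; best=900 via (B,hash)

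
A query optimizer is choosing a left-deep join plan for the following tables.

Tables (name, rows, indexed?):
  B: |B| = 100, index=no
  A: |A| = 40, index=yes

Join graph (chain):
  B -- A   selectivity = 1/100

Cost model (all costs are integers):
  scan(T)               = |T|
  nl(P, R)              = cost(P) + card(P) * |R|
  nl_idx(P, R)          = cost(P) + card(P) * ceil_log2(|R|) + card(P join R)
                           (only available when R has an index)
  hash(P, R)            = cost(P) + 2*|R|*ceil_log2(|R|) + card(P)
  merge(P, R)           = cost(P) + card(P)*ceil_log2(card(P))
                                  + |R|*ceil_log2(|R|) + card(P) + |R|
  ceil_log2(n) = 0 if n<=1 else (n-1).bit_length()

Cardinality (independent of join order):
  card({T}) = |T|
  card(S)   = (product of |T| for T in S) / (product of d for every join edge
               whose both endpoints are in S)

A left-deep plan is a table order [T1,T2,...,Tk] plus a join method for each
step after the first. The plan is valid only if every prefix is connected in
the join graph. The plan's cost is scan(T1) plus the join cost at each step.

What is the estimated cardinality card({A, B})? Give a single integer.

Tables in S: A(40), B(100)
Edges inside S: B-A(d=100)
numerator = 40 * 100 = 4000
denominator = 100 = 100
card(S) = 4000 / 100 = 40

40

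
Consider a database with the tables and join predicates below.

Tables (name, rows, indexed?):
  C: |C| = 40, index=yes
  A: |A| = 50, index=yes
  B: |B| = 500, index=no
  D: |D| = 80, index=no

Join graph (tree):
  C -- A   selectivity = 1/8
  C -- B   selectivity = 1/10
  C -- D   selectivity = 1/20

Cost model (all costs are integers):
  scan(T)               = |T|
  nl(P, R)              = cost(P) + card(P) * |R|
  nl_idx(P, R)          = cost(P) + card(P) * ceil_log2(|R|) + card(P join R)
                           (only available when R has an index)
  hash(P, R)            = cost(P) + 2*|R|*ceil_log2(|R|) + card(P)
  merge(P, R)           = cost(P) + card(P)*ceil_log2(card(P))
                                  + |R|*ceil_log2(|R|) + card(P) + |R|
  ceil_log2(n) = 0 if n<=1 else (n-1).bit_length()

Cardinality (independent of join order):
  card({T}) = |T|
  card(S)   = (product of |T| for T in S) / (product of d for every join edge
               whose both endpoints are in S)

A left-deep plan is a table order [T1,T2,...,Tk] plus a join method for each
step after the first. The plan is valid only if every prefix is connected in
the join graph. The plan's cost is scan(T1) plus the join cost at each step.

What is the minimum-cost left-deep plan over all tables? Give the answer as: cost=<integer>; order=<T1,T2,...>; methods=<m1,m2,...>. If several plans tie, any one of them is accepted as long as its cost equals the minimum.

Selinger DP (subsets sized 1..n):
  {C}: scan cost=40, card=40
  {A}: scan cost=50, card=50
  {B}: scan cost=500, card=500
  {D}: scan cost=80, card=80
  {AC}: card=250; try (A,nl_idx)→530, (C,hash)→580, (C,nl_idx)→600, (A,merge)→670, (C,merge)→680, (A,hash)→680 …(+2); best=530 via (A,nl_idx)
  {BC}: card=2000; try (C,hash)→1480, (B,merge)→5320, (C,nl_idx)→5500, (C,merge)→5780, (B,hash)→9080, (B,nl)→20040 …(+1); best=1480 via (C,hash)
  {CD}: card=160; try (C,hash)→640, (C,nl_idx)→720, (D,merge)→960, (C,merge)→1000, (D,hash)→1200, (D,nl)→3240 …(+1); best=640 via (C,hash)
  {ABC}: card=12500; try (A,hash)→4080, (B,merge)→7780, (B,hash)→9780, (A,merge)→25830, (A,nl_idx)→25980, (A,nl)→101480 …(+1); best=4080 via (A,hash)
  {ACD}: card=1000; try (A,hash)→1400, (D,hash)→1900, (A,merge)→2430, (A,nl_idx)→2600, (D,merge)→3420, (A,nl)→8640 …(+1); best=1400 via (A,hash)
  {BCD}: card=8000; try (D,hash)→4600, (B,merge)→7080, (B,hash)→9800, (D,merge)→26120, (B,nl)→80640, (D,nl)→161480; best=4600 via (D,hash)
  {ABCD}: card=50000; try (B,hash)→11400, (A,hash)→13200, (B,merge)→17400, (D,hash)→17700, (A,nl_idx)→102600, (A,merge)→116950 …(+4); best=11400 via (B,hash)

cost=11400; order=D,C,A,B; methods=hash,hash,hash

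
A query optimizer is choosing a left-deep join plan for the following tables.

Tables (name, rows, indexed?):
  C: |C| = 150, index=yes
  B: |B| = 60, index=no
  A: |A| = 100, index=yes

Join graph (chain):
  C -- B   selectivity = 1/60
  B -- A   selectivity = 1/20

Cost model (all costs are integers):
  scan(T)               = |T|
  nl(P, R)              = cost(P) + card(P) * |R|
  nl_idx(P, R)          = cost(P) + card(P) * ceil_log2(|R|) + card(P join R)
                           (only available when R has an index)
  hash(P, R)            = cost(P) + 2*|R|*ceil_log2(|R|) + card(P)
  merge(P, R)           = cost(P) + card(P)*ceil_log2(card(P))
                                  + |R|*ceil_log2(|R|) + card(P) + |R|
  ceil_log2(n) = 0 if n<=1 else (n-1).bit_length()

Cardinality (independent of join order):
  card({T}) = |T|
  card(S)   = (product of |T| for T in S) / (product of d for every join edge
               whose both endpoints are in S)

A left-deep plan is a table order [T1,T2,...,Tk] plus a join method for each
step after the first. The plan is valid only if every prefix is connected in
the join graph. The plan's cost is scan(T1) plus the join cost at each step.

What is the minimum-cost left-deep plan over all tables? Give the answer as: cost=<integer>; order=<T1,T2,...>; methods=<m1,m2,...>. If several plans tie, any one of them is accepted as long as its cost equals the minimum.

cost=2240; order=B,C,A; methods=nl_idx,hash

Selinger DP (subsets sized 1..n):
  {C}: scan cost=150, card=150
  {B}: scan cost=60, card=60
  {A}: scan cost=100, card=100
  {BC}: card=150; try (C,nl_idx)→690, (B,hash)→1020, (C,merge)→1830, (B,merge)→1920, (C,hash)→2520, (C,nl)→9060 …(+1); best=690 via (C,nl_idx)
  {AB}: card=300; try (A,nl_idx)→780, (B,hash)→920, (A,merge)→1280, (B,merge)→1320, (A,hash)→1520, (A,nl)→6060 …(+1); best=780 via (A,nl_idx)
  {ABC}: card=750; try (A,hash)→2240, (A,nl_idx)→2490, (A,merge)→2840, (C,hash)→3480, (C,nl_idx)→3930, (C,merge)→5130 …(+2); best=2240 via (A,hash)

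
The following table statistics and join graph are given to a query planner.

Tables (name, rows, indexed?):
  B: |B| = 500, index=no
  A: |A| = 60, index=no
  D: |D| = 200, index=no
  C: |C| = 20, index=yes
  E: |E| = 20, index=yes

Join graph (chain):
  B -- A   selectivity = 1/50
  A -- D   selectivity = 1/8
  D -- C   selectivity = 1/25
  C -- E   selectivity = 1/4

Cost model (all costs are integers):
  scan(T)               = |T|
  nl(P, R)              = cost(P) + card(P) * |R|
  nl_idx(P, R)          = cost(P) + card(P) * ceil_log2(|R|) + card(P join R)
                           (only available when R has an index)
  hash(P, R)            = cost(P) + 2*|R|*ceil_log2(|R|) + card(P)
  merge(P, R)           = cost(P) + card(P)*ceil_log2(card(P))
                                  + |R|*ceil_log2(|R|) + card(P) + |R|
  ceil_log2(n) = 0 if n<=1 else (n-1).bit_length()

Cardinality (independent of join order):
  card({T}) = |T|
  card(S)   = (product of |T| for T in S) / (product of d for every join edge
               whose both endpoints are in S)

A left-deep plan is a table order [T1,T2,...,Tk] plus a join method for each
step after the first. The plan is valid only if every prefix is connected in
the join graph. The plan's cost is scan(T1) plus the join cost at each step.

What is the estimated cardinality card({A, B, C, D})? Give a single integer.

12000

Tables in S: A(60), B(500), C(20), D(200)
Edges inside S: B-A(d=50), A-D(d=8), D-C(d=25)
numerator = 60 * 500 * 20 * 200 = 120000000
denominator = 50 * 8 * 25 = 10000
card(S) = 120000000 / 10000 = 12000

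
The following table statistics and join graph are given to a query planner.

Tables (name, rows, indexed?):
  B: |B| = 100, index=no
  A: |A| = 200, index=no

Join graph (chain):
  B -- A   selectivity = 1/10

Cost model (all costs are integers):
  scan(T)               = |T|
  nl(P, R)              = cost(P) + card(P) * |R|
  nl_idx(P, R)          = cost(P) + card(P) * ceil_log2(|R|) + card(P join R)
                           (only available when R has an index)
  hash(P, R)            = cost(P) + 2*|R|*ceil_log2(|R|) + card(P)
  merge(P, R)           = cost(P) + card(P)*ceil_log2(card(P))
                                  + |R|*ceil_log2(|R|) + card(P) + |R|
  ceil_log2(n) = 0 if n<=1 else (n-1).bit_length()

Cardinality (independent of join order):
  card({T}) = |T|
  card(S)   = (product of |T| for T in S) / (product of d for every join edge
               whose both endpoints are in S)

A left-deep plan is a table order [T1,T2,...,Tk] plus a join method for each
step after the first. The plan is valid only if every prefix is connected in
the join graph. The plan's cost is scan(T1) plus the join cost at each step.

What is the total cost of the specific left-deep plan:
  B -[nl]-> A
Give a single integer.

20100

step 1: scan B: cost=100, card=100
step 2: join A via nl
    card(P join A) = 100*200/(10) = 2000
    cost = 100 + 100*200 = 20100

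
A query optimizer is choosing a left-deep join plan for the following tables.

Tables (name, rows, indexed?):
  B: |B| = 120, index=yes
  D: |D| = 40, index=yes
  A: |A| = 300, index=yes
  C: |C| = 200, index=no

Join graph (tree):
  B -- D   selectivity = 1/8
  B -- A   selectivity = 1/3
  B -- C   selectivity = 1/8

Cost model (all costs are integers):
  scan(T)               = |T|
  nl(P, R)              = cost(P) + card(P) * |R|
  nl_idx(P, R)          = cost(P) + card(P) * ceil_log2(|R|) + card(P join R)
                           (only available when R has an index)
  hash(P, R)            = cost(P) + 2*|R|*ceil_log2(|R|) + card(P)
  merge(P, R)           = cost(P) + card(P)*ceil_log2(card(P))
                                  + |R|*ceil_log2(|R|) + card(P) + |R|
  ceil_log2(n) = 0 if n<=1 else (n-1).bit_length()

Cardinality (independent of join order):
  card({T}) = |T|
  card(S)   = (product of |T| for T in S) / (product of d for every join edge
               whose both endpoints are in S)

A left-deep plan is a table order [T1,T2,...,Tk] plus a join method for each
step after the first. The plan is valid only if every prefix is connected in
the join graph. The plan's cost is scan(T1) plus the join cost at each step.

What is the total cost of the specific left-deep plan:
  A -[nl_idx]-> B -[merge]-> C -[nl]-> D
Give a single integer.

12196200

step 1: scan A: cost=300, card=300
step 2: join B via nl_idx
    card(P join B) = 300*120/(3) = 12000
    cost = 300 + 300*7 + 12000 = 14400
step 3: join C via merge
    card(P join C) = 12000*200/(8) = 300000
    cost = 14400 + 12000*14 + 200*8 + 12000 + 200 = 196200
step 4: join D via nl
    card(P join D) = 300000*40/(8) = 1500000
    cost = 196200 + 300000*40 = 12196200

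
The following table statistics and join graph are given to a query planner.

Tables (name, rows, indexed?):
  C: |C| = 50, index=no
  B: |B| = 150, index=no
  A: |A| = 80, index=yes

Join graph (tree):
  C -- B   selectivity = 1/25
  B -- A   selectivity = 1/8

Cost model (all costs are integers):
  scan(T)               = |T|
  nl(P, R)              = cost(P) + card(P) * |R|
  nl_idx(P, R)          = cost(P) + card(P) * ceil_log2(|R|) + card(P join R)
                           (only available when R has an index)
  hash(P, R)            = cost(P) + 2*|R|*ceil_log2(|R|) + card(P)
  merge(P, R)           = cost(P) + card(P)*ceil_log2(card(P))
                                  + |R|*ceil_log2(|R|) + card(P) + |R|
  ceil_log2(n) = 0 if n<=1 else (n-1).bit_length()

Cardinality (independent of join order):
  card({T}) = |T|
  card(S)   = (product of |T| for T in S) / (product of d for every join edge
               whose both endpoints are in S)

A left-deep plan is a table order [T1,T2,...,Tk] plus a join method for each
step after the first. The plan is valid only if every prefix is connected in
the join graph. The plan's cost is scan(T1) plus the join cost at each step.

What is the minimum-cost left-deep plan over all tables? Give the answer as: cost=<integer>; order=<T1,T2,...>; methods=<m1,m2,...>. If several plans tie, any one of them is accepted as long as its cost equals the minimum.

Selinger DP (subsets sized 1..n):
  {C}: scan cost=50, card=50
  {B}: scan cost=150, card=150
  {A}: scan cost=80, card=80
  {BC}: card=300; try (C,hash)→900, (B,merge)→1750, (C,merge)→1850, (B,hash)→2500, (B,nl)→7550, (C,nl)→7650; best=900 via (C,hash)
  {AB}: card=1500; try (A,hash)→1420, (B,merge)→2070, (A,merge)→2140, (B,hash)→2560, (A,nl_idx)→2700, (B,nl)→12080 …(+1); best=1420 via (A,hash)
  {ABC}: card=3000; try (A,hash)→2320, (C,hash)→3520, (A,merge)→4540, (A,nl_idx)→6000, (C,merge)→19770, (A,nl)→24900 …(+1); best=2320 via (A,hash)

cost=2320; order=B,C,A; methods=hash,hash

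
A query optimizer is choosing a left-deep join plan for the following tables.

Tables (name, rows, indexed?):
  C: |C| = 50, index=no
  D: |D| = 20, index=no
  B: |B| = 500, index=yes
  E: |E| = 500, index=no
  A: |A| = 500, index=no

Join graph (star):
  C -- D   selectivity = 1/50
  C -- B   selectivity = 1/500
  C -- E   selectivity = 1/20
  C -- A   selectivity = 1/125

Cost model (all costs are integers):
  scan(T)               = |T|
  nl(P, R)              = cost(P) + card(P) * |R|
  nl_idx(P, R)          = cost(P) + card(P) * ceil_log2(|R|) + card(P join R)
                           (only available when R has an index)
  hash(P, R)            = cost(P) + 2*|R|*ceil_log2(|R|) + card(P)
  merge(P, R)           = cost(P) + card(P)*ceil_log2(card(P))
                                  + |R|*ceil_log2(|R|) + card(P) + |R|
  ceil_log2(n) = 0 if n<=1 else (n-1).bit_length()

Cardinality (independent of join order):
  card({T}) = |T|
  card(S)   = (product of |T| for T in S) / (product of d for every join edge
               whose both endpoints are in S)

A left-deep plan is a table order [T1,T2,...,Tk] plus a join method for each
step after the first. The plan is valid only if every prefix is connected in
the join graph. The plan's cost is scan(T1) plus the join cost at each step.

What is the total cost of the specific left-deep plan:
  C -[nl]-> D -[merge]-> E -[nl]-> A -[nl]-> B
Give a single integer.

1256170

step 1: scan C: cost=50, card=50
step 2: join D via nl
    card(P join D) = 50*20/(50) = 20
    cost = 50 + 50*20 = 1050
step 3: join E via merge
    card(P join E) = 20*500/(20) = 500
    cost = 1050 + 20*5 + 500*9 + 20 + 500 = 6170
step 4: join A via nl
    card(P join A) = 500*500/(125) = 2000
    cost = 6170 + 500*500 = 256170
step 5: join B via nl
    card(P join B) = 2000*500/(500) = 2000
    cost = 256170 + 2000*500 = 1256170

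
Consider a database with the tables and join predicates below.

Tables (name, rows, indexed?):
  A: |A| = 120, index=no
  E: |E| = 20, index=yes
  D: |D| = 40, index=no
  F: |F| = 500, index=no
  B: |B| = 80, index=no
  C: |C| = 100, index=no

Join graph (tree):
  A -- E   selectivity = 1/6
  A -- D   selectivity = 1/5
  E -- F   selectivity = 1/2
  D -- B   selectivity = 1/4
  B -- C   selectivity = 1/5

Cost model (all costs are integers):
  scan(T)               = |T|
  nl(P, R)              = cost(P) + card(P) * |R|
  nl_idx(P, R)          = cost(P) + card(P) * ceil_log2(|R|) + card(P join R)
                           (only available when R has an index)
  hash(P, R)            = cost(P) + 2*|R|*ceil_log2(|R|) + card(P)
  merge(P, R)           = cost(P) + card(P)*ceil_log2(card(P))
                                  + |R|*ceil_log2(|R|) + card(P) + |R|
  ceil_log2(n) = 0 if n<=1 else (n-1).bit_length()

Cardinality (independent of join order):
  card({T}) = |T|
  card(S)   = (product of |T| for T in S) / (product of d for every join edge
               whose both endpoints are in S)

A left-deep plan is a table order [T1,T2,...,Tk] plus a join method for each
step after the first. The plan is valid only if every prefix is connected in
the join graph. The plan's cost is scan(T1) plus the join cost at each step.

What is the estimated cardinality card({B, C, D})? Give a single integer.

Tables in S: B(80), C(100), D(40)
Edges inside S: D-B(d=4), B-C(d=5)
numerator = 80 * 100 * 40 = 320000
denominator = 4 * 5 = 20
card(S) = 320000 / 20 = 16000

16000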